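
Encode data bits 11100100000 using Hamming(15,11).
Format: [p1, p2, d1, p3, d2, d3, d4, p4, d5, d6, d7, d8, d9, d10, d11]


Parity bits: p1=0, p2=1, p3=0, p4=1

011011010100000


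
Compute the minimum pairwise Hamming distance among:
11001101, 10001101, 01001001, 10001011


Comparing all pairs, minimum distance: 1
Can detect 0 errors, correct 0 errors

1


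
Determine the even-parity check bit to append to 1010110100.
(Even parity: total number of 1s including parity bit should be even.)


Number of 1s in data: 5
Parity bit: 1

1


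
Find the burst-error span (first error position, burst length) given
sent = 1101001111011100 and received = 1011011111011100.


XOR: 0110010000000000

Burst at position 1, length 5


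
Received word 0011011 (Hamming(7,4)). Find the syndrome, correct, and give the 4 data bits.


Syndrome = 6: error at position 6

Data: 1001 (corrected bit 6)


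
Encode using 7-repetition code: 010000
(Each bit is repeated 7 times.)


Each bit -> 7 copies

000000011111110000000000000000000000000000


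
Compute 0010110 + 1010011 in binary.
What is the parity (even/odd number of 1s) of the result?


0010110 = 22
1010011 = 83
Sum = 105 = 1101001
1s count = 4

even parity (4 ones in 1101001)


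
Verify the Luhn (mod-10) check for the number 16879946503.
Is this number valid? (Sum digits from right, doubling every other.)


Luhn sum = 50
50 mod 10 = 0

Valid (Luhn sum mod 10 = 0)


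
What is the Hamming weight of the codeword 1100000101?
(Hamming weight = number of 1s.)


Counting 1s in 1100000101

4


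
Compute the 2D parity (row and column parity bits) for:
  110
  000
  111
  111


Row parities: 0011
Column parities: 110

Row P: 0011, Col P: 110, Corner: 0


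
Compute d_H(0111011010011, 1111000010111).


XOR: 1000011000100
Count of 1s: 4

4


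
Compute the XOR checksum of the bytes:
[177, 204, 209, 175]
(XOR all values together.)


XOR chain: 177 ^ 204 ^ 209 ^ 175 = 3

3


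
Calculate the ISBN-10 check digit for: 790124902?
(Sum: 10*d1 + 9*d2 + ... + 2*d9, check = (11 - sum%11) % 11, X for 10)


Weighted sum: 230
230 mod 11 = 10

Check digit: 1


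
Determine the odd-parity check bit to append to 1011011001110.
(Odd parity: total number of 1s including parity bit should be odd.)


Number of 1s in data: 8
Parity bit: 1

1


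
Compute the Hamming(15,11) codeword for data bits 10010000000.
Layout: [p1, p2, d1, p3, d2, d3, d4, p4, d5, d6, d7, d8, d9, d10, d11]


Parity bits: p1=0, p2=0, p3=1, p4=0

001100100000000


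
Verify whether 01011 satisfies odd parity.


Number of 1s: 3

Yes, parity is correct (3 ones)


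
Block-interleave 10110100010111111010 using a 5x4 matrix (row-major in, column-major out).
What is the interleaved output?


Matrix:
  1011
  0100
  0101
  1111
  1010
Read columns: 10011011101001110110

10011011101001110110


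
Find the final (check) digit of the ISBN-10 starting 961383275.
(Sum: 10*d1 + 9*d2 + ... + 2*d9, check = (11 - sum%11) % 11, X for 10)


Weighted sum: 275
275 mod 11 = 0

Check digit: 0


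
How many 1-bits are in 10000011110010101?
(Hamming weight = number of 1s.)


Counting 1s in 10000011110010101

8


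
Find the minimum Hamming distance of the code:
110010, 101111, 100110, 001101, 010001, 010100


Comparing all pairs, minimum distance: 2
Can detect 1 errors, correct 0 errors

2


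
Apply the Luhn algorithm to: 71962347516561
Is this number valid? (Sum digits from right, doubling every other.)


Luhn sum = 57
57 mod 10 = 7

Invalid (Luhn sum mod 10 = 7)


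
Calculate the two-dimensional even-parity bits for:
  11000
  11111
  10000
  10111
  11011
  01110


Row parities: 011001
Column parities: 10101

Row P: 011001, Col P: 10101, Corner: 1


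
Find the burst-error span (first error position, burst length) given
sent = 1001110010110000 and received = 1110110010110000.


XOR: 0111000000000000

Burst at position 1, length 3


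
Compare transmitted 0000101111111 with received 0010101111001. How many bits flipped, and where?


XOR: 0010000000110

3 error(s) at position(s): 2, 10, 11


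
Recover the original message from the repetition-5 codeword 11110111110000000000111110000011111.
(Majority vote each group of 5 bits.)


Groups: 11110, 11111, 00000, 00000, 11111, 00000, 11111
Majority votes: 1100101

1100101


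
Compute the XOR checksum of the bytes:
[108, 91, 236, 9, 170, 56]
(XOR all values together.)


XOR chain: 108 ^ 91 ^ 236 ^ 9 ^ 170 ^ 56 = 64

64


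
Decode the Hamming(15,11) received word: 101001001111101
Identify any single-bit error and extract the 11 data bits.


Syndrome = 2: error at position 2

Data: 10101111101 (corrected bit 2)


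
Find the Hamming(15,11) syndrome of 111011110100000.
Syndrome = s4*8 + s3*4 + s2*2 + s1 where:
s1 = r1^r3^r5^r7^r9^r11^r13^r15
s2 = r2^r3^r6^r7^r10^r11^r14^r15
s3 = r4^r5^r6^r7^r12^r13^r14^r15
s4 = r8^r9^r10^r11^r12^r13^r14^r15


s1=0, s2=1, s3=1, s4=0

Syndrome = 6 (error at position 6)


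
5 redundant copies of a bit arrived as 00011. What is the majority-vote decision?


Ones: 2 out of 5
Threshold: 3

0 (2/5 voted 1)


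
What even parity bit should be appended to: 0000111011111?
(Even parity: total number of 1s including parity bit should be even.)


Number of 1s in data: 8
Parity bit: 0

0


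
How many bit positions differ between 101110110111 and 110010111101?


XOR: 011100001010
Count of 1s: 5

5


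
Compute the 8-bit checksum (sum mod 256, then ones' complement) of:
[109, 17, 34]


Sum = 160 mod 256 = 160
Complement = 95

95


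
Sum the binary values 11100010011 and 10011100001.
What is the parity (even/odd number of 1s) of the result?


11100010011 = 1811
10011100001 = 1249
Sum = 3060 = 101111110100
1s count = 8

even parity (8 ones in 101111110100)


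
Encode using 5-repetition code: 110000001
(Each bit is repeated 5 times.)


Each bit -> 5 copies

111111111100000000000000000000000000000011111


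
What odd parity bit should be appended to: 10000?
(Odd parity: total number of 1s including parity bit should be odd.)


Number of 1s in data: 1
Parity bit: 0

0


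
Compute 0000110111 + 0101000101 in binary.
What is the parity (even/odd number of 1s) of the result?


0000110111 = 55
0101000101 = 325
Sum = 380 = 101111100
1s count = 6

even parity (6 ones in 101111100)


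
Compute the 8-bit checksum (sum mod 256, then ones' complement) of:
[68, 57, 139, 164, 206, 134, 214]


Sum = 982 mod 256 = 214
Complement = 41

41


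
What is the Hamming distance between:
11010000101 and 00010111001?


XOR: 11000111100
Count of 1s: 6

6


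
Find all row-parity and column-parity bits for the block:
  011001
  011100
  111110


Row parities: 111
Column parities: 111011

Row P: 111, Col P: 111011, Corner: 1


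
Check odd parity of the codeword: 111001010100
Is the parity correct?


Number of 1s: 6

No, parity error (6 ones)


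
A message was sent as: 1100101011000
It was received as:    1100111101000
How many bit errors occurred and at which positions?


XOR: 0000010110000

3 error(s) at position(s): 5, 7, 8


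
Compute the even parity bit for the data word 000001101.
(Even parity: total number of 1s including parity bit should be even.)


Number of 1s in data: 3
Parity bit: 1

1


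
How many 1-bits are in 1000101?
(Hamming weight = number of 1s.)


Counting 1s in 1000101

3


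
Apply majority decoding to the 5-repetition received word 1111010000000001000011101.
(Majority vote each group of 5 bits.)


Groups: 11110, 10000, 00000, 10000, 11101
Majority votes: 10001

10001


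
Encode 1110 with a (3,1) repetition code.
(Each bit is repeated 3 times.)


Each bit -> 3 copies

111111111000


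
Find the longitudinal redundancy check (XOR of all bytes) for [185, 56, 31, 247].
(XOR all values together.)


XOR chain: 185 ^ 56 ^ 31 ^ 247 = 105

105


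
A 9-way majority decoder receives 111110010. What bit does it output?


Ones: 6 out of 9
Threshold: 5

1 (6/9 voted 1)


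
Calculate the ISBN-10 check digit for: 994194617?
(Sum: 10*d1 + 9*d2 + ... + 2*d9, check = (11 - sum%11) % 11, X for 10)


Weighted sum: 325
325 mod 11 = 6

Check digit: 5


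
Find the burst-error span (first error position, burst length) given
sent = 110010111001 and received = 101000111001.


XOR: 011010000000

Burst at position 1, length 4


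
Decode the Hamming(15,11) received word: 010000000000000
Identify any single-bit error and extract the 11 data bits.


Syndrome = 2: error at position 2

Data: 00000000000 (corrected bit 2)


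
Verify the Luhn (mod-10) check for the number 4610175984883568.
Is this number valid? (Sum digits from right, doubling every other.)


Luhn sum = 83
83 mod 10 = 3

Invalid (Luhn sum mod 10 = 3)


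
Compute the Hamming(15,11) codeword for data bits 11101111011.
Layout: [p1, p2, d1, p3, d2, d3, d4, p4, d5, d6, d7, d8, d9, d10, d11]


Parity bits: p1=1, p2=0, p3=1, p4=0

101111001111011


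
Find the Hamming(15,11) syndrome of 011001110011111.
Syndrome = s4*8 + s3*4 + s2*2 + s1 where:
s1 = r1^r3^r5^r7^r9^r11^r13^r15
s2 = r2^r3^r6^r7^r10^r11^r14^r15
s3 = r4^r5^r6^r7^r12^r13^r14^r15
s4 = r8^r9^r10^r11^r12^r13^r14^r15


s1=1, s2=1, s3=0, s4=0

Syndrome = 3 (error at position 3)


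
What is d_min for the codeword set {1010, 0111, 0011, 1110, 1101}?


Comparing all pairs, minimum distance: 1
Can detect 0 errors, correct 0 errors

1


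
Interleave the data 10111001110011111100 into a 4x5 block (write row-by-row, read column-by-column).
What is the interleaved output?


Matrix:
  10111
  00111
  00111
  11100
Read columns: 10010001111111101110

10010001111111101110


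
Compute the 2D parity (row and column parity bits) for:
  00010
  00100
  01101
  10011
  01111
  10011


Row parities: 111101
Column parities: 00100

Row P: 111101, Col P: 00100, Corner: 1


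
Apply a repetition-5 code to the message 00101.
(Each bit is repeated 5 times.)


Each bit -> 5 copies

0000000000111110000011111


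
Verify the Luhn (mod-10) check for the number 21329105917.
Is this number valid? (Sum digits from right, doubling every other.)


Luhn sum = 41
41 mod 10 = 1

Invalid (Luhn sum mod 10 = 1)


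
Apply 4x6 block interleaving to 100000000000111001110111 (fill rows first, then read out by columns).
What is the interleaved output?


Matrix:
  100000
  000000
  111001
  110111
Read columns: 101100110010000100010011

101100110010000100010011


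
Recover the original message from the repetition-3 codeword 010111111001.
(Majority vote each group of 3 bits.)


Groups: 010, 111, 111, 001
Majority votes: 0110

0110


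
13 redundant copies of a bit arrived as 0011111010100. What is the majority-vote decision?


Ones: 7 out of 13
Threshold: 7

1 (7/13 voted 1)


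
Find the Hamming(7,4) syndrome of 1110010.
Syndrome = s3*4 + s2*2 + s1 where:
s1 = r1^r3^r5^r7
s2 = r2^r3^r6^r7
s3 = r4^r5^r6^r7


s1=0, s2=1, s3=1

Syndrome = 6 (error at position 6)


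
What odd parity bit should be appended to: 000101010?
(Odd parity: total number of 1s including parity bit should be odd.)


Number of 1s in data: 3
Parity bit: 0

0


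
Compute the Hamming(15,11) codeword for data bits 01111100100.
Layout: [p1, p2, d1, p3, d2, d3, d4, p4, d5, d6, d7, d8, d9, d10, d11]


Parity bits: p1=0, p2=1, p3=0, p4=1

010011111100100


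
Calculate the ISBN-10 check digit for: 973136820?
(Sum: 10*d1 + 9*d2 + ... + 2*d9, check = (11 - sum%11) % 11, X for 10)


Weighted sum: 270
270 mod 11 = 6

Check digit: 5


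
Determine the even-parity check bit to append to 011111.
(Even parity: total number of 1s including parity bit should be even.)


Number of 1s in data: 5
Parity bit: 1

1


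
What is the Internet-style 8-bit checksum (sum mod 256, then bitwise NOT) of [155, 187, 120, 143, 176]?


Sum = 781 mod 256 = 13
Complement = 242

242


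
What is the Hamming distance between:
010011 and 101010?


XOR: 111001
Count of 1s: 4

4


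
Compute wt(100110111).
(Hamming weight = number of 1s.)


Counting 1s in 100110111

6


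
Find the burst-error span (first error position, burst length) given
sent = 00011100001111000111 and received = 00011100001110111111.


XOR: 00000000000001111000

Burst at position 13, length 4


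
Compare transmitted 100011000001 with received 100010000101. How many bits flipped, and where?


XOR: 000001000100

2 error(s) at position(s): 5, 9


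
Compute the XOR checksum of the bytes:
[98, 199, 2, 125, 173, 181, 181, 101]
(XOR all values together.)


XOR chain: 98 ^ 199 ^ 2 ^ 125 ^ 173 ^ 181 ^ 181 ^ 101 = 18

18


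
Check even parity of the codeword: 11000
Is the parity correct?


Number of 1s: 2

Yes, parity is correct (2 ones)


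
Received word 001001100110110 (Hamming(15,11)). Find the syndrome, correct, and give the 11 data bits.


Syndrome = 0: no error detected

Data: 10110110110 (no errors)


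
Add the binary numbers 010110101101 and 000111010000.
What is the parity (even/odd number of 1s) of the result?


010110101101 = 1453
000111010000 = 464
Sum = 1917 = 11101111101
1s count = 9

odd parity (9 ones in 11101111101)


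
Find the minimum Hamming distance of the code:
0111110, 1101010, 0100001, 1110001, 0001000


Comparing all pairs, minimum distance: 2
Can detect 1 errors, correct 0 errors

2


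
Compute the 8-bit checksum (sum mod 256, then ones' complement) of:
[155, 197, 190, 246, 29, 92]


Sum = 909 mod 256 = 141
Complement = 114

114


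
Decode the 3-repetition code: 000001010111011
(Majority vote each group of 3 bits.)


Groups: 000, 001, 010, 111, 011
Majority votes: 00011

00011


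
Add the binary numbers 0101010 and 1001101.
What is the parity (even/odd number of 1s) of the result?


0101010 = 42
1001101 = 77
Sum = 119 = 1110111
1s count = 6

even parity (6 ones in 1110111)


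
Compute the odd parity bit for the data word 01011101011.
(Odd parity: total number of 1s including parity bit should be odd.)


Number of 1s in data: 7
Parity bit: 0

0


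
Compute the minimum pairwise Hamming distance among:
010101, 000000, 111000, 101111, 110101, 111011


Comparing all pairs, minimum distance: 1
Can detect 0 errors, correct 0 errors

1


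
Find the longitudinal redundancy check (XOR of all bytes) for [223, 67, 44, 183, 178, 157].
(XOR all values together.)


XOR chain: 223 ^ 67 ^ 44 ^ 183 ^ 178 ^ 157 = 40

40


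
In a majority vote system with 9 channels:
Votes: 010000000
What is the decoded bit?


Ones: 1 out of 9
Threshold: 5

0 (1/9 voted 1)


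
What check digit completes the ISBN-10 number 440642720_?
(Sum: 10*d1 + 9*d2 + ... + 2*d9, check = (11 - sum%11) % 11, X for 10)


Weighted sum: 186
186 mod 11 = 10

Check digit: 1


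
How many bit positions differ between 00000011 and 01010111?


XOR: 01010100
Count of 1s: 3

3


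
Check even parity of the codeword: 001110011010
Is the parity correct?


Number of 1s: 6

Yes, parity is correct (6 ones)


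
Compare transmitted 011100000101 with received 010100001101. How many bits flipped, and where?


XOR: 001000001000

2 error(s) at position(s): 2, 8


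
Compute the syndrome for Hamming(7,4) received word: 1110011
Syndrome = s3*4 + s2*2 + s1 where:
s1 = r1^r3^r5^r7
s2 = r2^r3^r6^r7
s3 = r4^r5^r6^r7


s1=1, s2=0, s3=0

Syndrome = 1 (error at position 1)


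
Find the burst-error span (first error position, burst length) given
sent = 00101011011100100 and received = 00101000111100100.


XOR: 00000011100000000

Burst at position 6, length 3


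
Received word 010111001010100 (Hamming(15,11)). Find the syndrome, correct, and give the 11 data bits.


Syndrome = 10: error at position 10

Data: 01101110100 (corrected bit 10)


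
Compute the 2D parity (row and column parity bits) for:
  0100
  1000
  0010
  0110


Row parities: 1110
Column parities: 1000

Row P: 1110, Col P: 1000, Corner: 1


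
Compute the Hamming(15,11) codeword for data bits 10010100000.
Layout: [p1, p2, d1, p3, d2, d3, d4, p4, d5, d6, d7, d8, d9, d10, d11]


Parity bits: p1=0, p2=1, p3=1, p4=1

011100110100000


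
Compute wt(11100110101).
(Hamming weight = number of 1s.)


Counting 1s in 11100110101

7


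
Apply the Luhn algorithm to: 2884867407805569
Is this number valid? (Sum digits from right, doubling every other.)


Luhn sum = 77
77 mod 10 = 7

Invalid (Luhn sum mod 10 = 7)


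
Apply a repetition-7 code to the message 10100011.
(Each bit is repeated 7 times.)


Each bit -> 7 copies

11111110000000111111100000000000000000000011111111111111


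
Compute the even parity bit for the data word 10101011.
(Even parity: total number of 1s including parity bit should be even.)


Number of 1s in data: 5
Parity bit: 1

1


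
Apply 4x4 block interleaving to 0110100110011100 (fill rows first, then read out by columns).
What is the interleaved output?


Matrix:
  0110
  1001
  1001
  1100
Read columns: 0111100110000110

0111100110000110


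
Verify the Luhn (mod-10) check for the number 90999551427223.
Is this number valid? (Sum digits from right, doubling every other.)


Luhn sum = 67
67 mod 10 = 7

Invalid (Luhn sum mod 10 = 7)


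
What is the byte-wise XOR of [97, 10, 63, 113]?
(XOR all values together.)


XOR chain: 97 ^ 10 ^ 63 ^ 113 = 37

37


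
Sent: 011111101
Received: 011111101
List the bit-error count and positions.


XOR: 000000000

0 errors (received matches sent)


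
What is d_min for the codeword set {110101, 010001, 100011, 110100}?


Comparing all pairs, minimum distance: 1
Can detect 0 errors, correct 0 errors

1


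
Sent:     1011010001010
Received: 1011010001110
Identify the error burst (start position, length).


XOR: 0000000000100

Burst at position 10, length 1


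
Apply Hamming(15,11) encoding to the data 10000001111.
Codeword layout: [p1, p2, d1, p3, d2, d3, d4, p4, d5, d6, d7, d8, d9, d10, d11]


Parity bits: p1=1, p2=1, p3=0, p4=0

111000000001111


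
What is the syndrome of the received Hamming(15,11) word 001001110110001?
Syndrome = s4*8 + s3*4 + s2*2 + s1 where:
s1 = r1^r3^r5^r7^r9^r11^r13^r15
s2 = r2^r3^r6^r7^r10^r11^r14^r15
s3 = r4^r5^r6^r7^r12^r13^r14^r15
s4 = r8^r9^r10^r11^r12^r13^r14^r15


s1=0, s2=0, s3=1, s4=0

Syndrome = 4 (error at position 4)


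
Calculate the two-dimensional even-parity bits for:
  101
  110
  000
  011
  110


Row parities: 00000
Column parities: 110

Row P: 00000, Col P: 110, Corner: 0


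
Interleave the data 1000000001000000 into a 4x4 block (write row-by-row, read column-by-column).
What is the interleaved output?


Matrix:
  1000
  0000
  0100
  0000
Read columns: 1000001000000000

1000001000000000


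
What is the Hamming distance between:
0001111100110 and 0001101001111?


XOR: 0000010101001
Count of 1s: 4

4


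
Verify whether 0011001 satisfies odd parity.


Number of 1s: 3

Yes, parity is correct (3 ones)


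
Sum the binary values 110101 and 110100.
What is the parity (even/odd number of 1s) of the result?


110101 = 53
110100 = 52
Sum = 105 = 1101001
1s count = 4

even parity (4 ones in 1101001)


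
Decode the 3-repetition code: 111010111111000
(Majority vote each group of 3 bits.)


Groups: 111, 010, 111, 111, 000
Majority votes: 10110

10110


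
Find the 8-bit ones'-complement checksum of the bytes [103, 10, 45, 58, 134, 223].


Sum = 573 mod 256 = 61
Complement = 194

194


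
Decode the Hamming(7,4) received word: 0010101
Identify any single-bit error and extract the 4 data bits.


Syndrome = 1: error at position 1

Data: 1101 (corrected bit 1)


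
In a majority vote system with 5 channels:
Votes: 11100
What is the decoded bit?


Ones: 3 out of 5
Threshold: 3

1 (3/5 voted 1)


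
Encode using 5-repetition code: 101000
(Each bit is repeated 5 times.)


Each bit -> 5 copies

111110000011111000000000000000


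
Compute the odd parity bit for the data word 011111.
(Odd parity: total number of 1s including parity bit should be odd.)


Number of 1s in data: 5
Parity bit: 0

0


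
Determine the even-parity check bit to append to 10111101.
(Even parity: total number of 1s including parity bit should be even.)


Number of 1s in data: 6
Parity bit: 0

0


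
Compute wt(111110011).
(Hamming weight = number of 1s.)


Counting 1s in 111110011

7


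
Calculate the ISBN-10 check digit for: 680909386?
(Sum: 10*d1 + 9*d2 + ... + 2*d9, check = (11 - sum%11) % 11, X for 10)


Weighted sum: 288
288 mod 11 = 2

Check digit: 9


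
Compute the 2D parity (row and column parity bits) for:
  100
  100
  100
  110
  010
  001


Row parities: 111011
Column parities: 001

Row P: 111011, Col P: 001, Corner: 1


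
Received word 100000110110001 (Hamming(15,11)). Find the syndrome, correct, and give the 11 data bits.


Syndrome = 0: no error detected

Data: 00010110001 (no errors)


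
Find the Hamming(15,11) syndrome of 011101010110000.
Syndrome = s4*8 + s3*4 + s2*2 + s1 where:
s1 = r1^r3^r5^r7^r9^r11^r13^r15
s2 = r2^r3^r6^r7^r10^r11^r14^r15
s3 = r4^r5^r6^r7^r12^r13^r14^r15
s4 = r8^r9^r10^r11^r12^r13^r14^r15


s1=0, s2=1, s3=0, s4=1

Syndrome = 10 (error at position 10)


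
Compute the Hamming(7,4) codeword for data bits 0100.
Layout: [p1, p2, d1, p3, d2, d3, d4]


Parity bits: p1=1, p2=0, p3=1

1001100


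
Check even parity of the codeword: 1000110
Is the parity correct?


Number of 1s: 3

No, parity error (3 ones)


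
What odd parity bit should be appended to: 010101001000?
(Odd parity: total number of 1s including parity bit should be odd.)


Number of 1s in data: 4
Parity bit: 1

1


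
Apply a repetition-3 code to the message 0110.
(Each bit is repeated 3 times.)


Each bit -> 3 copies

000111111000


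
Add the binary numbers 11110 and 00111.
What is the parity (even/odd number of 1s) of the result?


11110 = 30
00111 = 7
Sum = 37 = 100101
1s count = 3

odd parity (3 ones in 100101)


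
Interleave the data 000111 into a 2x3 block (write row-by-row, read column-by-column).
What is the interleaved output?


Matrix:
  000
  111
Read columns: 010101

010101


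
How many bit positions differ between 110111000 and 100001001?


XOR: 010110001
Count of 1s: 4

4


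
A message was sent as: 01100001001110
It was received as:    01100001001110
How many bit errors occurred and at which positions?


XOR: 00000000000000

0 errors (received matches sent)


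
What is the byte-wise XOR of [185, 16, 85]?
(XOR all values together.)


XOR chain: 185 ^ 16 ^ 85 = 252

252


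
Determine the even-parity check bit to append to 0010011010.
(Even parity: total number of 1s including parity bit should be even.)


Number of 1s in data: 4
Parity bit: 0

0


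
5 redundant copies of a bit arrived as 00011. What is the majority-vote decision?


Ones: 2 out of 5
Threshold: 3

0 (2/5 voted 1)


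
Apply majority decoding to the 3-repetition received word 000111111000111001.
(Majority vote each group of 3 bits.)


Groups: 000, 111, 111, 000, 111, 001
Majority votes: 011010

011010


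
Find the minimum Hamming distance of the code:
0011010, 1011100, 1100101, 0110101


Comparing all pairs, minimum distance: 2
Can detect 1 errors, correct 0 errors

2


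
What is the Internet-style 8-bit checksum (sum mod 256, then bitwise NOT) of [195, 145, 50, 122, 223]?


Sum = 735 mod 256 = 223
Complement = 32

32


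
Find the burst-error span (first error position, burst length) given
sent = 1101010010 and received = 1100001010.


XOR: 0001011000

Burst at position 3, length 4


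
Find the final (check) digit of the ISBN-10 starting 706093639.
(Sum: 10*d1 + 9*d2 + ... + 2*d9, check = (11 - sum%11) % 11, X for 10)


Weighted sum: 238
238 mod 11 = 7

Check digit: 4


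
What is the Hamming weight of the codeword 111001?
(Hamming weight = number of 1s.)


Counting 1s in 111001

4


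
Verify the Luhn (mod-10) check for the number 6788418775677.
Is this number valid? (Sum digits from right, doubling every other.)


Luhn sum = 71
71 mod 10 = 1

Invalid (Luhn sum mod 10 = 1)


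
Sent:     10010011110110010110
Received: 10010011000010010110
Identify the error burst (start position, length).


XOR: 00000000110100000000

Burst at position 8, length 4


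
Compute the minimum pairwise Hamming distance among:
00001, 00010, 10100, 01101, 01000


Comparing all pairs, minimum distance: 2
Can detect 1 errors, correct 0 errors

2


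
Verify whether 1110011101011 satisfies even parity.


Number of 1s: 9

No, parity error (9 ones)


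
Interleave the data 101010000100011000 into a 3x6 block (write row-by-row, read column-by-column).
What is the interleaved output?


Matrix:
  101010
  000100
  011000
Read columns: 100001101010100000

100001101010100000


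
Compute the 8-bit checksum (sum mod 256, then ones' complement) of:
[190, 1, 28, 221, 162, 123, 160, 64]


Sum = 949 mod 256 = 181
Complement = 74

74


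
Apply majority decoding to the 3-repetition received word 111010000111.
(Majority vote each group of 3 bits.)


Groups: 111, 010, 000, 111
Majority votes: 1001

1001


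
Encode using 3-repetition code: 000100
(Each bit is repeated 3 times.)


Each bit -> 3 copies

000000000111000000


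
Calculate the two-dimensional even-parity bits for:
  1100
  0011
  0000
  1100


Row parities: 0000
Column parities: 0011

Row P: 0000, Col P: 0011, Corner: 0


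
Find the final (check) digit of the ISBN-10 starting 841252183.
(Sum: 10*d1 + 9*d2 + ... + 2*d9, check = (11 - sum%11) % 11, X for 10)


Weighted sum: 212
212 mod 11 = 3

Check digit: 8


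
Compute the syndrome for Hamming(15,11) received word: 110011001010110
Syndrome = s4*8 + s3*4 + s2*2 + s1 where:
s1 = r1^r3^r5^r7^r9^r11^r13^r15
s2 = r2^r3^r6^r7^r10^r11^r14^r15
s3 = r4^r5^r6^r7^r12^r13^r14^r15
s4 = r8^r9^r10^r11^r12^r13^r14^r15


s1=1, s2=0, s3=0, s4=0

Syndrome = 1 (error at position 1)


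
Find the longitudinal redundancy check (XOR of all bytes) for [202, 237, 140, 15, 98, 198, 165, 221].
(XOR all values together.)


XOR chain: 202 ^ 237 ^ 140 ^ 15 ^ 98 ^ 198 ^ 165 ^ 221 = 120

120


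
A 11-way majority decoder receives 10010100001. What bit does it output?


Ones: 4 out of 11
Threshold: 6

0 (4/11 voted 1)


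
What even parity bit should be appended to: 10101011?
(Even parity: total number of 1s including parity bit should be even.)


Number of 1s in data: 5
Parity bit: 1

1


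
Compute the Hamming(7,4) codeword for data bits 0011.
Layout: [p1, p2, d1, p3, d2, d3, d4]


Parity bits: p1=1, p2=0, p3=0

1000011


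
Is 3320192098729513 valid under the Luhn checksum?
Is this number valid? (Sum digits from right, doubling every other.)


Luhn sum = 71
71 mod 10 = 1

Invalid (Luhn sum mod 10 = 1)


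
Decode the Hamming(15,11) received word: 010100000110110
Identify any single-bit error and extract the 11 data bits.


Syndrome = 4: error at position 4

Data: 00000110110 (corrected bit 4)


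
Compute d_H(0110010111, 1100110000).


XOR: 1010100111
Count of 1s: 6

6


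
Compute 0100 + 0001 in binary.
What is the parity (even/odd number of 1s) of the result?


0100 = 4
0001 = 1
Sum = 5 = 101
1s count = 2

even parity (2 ones in 101)


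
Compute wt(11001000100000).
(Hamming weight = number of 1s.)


Counting 1s in 11001000100000

4


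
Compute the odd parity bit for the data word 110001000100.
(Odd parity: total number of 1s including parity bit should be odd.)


Number of 1s in data: 4
Parity bit: 1

1


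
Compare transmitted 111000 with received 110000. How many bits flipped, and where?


XOR: 001000

1 error(s) at position(s): 2


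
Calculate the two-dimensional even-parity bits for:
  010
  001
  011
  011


Row parities: 1100
Column parities: 011

Row P: 1100, Col P: 011, Corner: 0


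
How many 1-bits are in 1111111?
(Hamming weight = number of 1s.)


Counting 1s in 1111111

7


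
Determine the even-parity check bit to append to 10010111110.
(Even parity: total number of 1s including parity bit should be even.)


Number of 1s in data: 7
Parity bit: 1

1


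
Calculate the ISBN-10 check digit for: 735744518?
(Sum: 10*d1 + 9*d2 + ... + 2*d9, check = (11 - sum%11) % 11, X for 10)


Weighted sum: 269
269 mod 11 = 5

Check digit: 6


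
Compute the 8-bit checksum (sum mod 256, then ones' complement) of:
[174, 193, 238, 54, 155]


Sum = 814 mod 256 = 46
Complement = 209

209


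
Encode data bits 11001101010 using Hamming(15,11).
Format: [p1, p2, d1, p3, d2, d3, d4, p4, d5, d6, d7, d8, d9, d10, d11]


Parity bits: p1=1, p2=1, p3=1, p4=0

111110001101010


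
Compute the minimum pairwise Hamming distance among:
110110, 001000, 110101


Comparing all pairs, minimum distance: 2
Can detect 1 errors, correct 0 errors

2


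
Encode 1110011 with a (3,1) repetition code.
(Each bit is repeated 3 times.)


Each bit -> 3 copies

111111111000000111111


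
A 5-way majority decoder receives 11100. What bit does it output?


Ones: 3 out of 5
Threshold: 3

1 (3/5 voted 1)


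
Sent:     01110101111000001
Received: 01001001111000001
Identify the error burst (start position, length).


XOR: 00111100000000000

Burst at position 2, length 4


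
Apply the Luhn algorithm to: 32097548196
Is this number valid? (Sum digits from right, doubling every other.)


Luhn sum = 51
51 mod 10 = 1

Invalid (Luhn sum mod 10 = 1)


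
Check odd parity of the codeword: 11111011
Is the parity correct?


Number of 1s: 7

Yes, parity is correct (7 ones)


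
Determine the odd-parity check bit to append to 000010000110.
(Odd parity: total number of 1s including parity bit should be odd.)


Number of 1s in data: 3
Parity bit: 0

0


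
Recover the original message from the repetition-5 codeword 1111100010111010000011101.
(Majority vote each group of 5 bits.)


Groups: 11111, 00010, 11101, 00000, 11101
Majority votes: 10101

10101


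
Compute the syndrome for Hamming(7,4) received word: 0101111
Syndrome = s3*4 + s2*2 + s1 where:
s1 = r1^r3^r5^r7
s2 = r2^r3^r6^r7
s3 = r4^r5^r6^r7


s1=0, s2=1, s3=0

Syndrome = 2 (error at position 2)


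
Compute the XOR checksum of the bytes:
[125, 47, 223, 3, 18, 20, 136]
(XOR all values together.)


XOR chain: 125 ^ 47 ^ 223 ^ 3 ^ 18 ^ 20 ^ 136 = 0

0


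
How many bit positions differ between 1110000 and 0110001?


XOR: 1000001
Count of 1s: 2

2


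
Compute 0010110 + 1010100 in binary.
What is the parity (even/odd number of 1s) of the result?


0010110 = 22
1010100 = 84
Sum = 106 = 1101010
1s count = 4

even parity (4 ones in 1101010)


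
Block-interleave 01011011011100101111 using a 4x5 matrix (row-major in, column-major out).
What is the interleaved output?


Matrix:
  01011
  01101
  11001
  01111
Read columns: 00101111010110011111

00101111010110011111


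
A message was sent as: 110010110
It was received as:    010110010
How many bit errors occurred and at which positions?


XOR: 100100100

3 error(s) at position(s): 0, 3, 6


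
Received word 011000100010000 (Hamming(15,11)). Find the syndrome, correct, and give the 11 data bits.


Syndrome = 13: error at position 13

Data: 10010010100 (corrected bit 13)


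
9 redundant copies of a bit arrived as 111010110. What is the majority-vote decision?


Ones: 6 out of 9
Threshold: 5

1 (6/9 voted 1)


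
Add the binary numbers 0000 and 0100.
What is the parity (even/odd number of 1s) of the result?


0000 = 0
0100 = 4
Sum = 4 = 100
1s count = 1

odd parity (1 ones in 100)


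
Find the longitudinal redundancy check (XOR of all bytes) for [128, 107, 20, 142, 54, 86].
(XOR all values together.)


XOR chain: 128 ^ 107 ^ 20 ^ 142 ^ 54 ^ 86 = 17

17


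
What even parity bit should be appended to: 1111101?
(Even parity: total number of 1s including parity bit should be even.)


Number of 1s in data: 6
Parity bit: 0

0


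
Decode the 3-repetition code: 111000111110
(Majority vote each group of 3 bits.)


Groups: 111, 000, 111, 110
Majority votes: 1011

1011


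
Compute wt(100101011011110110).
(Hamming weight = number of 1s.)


Counting 1s in 100101011011110110

11


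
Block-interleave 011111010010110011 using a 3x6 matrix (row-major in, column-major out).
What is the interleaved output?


Matrix:
  011111
  010010
  110011
Read columns: 001111100100111101

001111100100111101


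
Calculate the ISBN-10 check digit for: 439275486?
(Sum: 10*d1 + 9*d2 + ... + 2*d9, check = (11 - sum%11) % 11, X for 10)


Weighted sum: 272
272 mod 11 = 8

Check digit: 3


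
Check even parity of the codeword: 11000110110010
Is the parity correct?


Number of 1s: 7

No, parity error (7 ones)


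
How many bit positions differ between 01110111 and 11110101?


XOR: 10000010
Count of 1s: 2

2


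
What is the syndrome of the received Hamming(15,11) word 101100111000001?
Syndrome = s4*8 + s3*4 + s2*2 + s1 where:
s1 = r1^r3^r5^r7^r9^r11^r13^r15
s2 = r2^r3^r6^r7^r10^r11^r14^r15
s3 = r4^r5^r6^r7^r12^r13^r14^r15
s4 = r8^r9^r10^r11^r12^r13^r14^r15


s1=1, s2=1, s3=1, s4=1

Syndrome = 15 (error at position 15)


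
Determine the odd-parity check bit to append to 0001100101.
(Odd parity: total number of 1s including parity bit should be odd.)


Number of 1s in data: 4
Parity bit: 1

1


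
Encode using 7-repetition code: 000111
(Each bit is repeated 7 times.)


Each bit -> 7 copies

000000000000000000000111111111111111111111


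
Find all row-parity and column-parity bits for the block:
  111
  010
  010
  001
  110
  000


Row parities: 111100
Column parities: 000

Row P: 111100, Col P: 000, Corner: 0


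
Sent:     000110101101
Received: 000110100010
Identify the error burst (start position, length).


XOR: 000000001111

Burst at position 8, length 4


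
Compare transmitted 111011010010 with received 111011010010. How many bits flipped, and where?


XOR: 000000000000

0 errors (received matches sent)


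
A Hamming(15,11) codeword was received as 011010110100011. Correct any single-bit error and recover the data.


Syndrome = 0: no error detected

Data: 11010100011 (no errors)


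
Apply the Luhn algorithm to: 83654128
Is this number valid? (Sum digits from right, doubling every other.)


Luhn sum = 39
39 mod 10 = 9

Invalid (Luhn sum mod 10 = 9)


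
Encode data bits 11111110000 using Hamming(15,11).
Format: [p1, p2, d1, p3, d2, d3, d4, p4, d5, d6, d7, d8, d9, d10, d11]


Parity bits: p1=1, p2=1, p3=1, p4=1

111111111110000


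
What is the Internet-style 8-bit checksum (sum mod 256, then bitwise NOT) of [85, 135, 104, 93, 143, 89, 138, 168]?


Sum = 955 mod 256 = 187
Complement = 68

68


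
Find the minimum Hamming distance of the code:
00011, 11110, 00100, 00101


Comparing all pairs, minimum distance: 1
Can detect 0 errors, correct 0 errors

1


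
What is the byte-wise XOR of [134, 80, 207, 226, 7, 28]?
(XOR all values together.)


XOR chain: 134 ^ 80 ^ 207 ^ 226 ^ 7 ^ 28 = 224

224


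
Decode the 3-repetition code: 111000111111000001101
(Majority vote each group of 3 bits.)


Groups: 111, 000, 111, 111, 000, 001, 101
Majority votes: 1011001

1011001


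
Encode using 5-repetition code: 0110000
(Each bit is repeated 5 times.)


Each bit -> 5 copies

00000111111111100000000000000000000


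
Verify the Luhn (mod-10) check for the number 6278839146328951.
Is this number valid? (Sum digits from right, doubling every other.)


Luhn sum = 78
78 mod 10 = 8

Invalid (Luhn sum mod 10 = 8)


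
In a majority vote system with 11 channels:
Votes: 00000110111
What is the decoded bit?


Ones: 5 out of 11
Threshold: 6

0 (5/11 voted 1)


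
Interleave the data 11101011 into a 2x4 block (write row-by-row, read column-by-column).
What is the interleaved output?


Matrix:
  1110
  1011
Read columns: 11101101

11101101


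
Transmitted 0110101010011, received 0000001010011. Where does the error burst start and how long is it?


XOR: 0110100000000

Burst at position 1, length 4


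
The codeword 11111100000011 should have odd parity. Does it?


Number of 1s: 8

No, parity error (8 ones)


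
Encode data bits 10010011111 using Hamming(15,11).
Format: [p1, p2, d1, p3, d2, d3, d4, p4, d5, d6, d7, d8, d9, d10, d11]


Parity bits: p1=1, p2=1, p3=1, p4=1

111100110011111


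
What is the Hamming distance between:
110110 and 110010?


XOR: 000100
Count of 1s: 1

1


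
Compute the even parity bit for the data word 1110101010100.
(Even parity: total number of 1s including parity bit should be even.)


Number of 1s in data: 7
Parity bit: 1

1


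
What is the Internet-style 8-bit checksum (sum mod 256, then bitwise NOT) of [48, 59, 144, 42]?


Sum = 293 mod 256 = 37
Complement = 218

218


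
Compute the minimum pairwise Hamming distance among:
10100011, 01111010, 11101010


Comparing all pairs, minimum distance: 2
Can detect 1 errors, correct 0 errors

2


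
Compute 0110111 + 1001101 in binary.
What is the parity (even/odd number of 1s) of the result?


0110111 = 55
1001101 = 77
Sum = 132 = 10000100
1s count = 2

even parity (2 ones in 10000100)


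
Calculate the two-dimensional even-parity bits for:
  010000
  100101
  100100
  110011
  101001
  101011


Row parities: 110010
Column parities: 100000

Row P: 110010, Col P: 100000, Corner: 1


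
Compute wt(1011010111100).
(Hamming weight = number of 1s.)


Counting 1s in 1011010111100

8


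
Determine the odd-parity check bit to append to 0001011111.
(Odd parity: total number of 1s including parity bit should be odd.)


Number of 1s in data: 6
Parity bit: 1

1


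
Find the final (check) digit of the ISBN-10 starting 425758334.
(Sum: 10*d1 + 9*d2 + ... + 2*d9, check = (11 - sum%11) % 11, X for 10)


Weighted sum: 246
246 mod 11 = 4

Check digit: 7


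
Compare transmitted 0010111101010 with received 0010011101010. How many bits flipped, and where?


XOR: 0000100000000

1 error(s) at position(s): 4


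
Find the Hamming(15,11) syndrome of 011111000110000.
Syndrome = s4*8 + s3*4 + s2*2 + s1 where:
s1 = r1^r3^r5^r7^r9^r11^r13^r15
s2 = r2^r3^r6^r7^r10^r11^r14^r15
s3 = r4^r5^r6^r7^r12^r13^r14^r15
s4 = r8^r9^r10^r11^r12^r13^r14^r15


s1=1, s2=1, s3=1, s4=0

Syndrome = 7 (error at position 7)


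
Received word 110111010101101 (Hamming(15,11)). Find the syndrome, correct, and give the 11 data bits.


Syndrome = 8: error at position 8

Data: 01100101101 (corrected bit 8)


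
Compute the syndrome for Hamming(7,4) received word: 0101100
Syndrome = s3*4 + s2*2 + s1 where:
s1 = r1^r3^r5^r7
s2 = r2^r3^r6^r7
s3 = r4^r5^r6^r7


s1=1, s2=1, s3=0

Syndrome = 3 (error at position 3)


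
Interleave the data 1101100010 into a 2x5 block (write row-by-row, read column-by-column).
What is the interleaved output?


Matrix:
  11011
  00010
Read columns: 1010001110

1010001110


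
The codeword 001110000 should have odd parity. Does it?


Number of 1s: 3

Yes, parity is correct (3 ones)


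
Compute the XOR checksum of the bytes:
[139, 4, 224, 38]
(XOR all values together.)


XOR chain: 139 ^ 4 ^ 224 ^ 38 = 73

73
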